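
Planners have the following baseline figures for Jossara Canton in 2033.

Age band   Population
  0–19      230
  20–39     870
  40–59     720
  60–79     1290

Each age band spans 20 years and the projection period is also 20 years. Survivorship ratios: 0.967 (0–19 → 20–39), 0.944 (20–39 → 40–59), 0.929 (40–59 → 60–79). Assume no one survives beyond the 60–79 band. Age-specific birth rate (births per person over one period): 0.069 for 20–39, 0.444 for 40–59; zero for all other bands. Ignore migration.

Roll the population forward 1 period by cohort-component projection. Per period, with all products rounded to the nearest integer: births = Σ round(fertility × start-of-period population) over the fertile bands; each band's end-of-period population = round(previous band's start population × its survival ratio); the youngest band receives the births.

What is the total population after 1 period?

Period 1:
Births: 870 × 0.069 = 60, 720 × 0.444 = 320 ⇒ total 380
20–39: 230 × 0.967 = 222
40–59: 870 × 0.944 = 821
60–79: 720 × 0.929 = 669
→ [380, 222, 821, 669]
Total after period 1: 380 + 222 + 821 + 669 = 2092

2092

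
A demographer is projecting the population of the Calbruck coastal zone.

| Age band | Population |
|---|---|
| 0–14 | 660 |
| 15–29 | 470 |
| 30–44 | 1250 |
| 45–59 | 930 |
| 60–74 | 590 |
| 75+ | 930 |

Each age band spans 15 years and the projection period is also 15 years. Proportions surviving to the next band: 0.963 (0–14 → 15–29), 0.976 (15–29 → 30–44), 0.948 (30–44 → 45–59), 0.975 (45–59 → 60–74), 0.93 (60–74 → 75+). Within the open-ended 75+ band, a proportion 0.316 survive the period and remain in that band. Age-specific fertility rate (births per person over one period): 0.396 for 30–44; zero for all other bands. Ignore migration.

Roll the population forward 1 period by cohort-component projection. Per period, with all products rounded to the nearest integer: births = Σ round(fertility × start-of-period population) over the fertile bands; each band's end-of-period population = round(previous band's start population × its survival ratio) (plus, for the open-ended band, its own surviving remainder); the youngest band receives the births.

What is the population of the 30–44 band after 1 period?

459

Period 1:
Births: 1250 × 0.396 = 495
15–29: 660 × 0.963 = 636
30–44: 470 × 0.976 = 459
45–59: 1250 × 0.948 = 1185
60–74: 930 × 0.975 = 907
75+: 590 × 0.93 + 930 × 0.316 = 549 + 294 = 843
Population now: 0–14=495, 15–29=636, 30–44=459, 45–59=1185, 60–74=907, 75+=843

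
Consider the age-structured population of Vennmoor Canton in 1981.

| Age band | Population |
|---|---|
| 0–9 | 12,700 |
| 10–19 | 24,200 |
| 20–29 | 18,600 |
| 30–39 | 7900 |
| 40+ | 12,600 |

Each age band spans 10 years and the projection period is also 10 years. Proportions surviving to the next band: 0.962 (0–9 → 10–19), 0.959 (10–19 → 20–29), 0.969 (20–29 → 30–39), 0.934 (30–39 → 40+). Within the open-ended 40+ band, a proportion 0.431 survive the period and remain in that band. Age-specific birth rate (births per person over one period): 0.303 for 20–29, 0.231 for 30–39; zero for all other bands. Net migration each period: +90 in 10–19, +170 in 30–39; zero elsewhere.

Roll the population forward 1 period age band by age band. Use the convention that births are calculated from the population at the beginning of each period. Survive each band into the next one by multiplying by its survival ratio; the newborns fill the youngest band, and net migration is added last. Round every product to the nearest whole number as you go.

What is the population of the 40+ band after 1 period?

Let group 1 be 0–9 through group 5 = 40+.
Period 1.
Births: 18600 * 0.303 = 5636, 7900 * 0.231 = 1825 ⇒ total 7461
Group 2: 12700 * 0.962 = 12217
Group 3: 24200 * 0.959 = 23208
Group 4: 18600 * 0.969 = 18023
Group 5: 7900 * 0.934 + 12600 * 0.431 = 7379 + 5431 = 12810
Net migration: Group 2 + 90 → 12307; Group 4 + 170 → 18193
→ [7461, 12307, 23208, 18193, 12810]

12810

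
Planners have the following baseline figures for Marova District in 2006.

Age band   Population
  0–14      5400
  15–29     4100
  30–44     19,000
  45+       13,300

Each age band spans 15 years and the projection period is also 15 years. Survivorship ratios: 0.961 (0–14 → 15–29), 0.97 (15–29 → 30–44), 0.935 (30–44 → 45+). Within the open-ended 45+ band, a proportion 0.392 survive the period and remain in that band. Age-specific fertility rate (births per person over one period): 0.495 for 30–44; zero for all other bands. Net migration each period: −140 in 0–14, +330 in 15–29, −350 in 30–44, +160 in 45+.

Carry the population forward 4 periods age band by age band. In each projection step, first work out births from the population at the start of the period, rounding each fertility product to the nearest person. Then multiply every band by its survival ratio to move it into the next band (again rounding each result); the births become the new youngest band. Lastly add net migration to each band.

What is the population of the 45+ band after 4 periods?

12044

[period 1]
Births: 19000 × 0.495 = 9405
15–29: 5400 × 0.961 = 5189
30–44: 4100 × 0.97 = 3977
45+: 19000 × 0.935 + 13300 × 0.392 = 17765 + 5214 = 22979
Net migration: 0–14 − 140 → 9265; 15–29 + 330 → 5519; 30–44 − 350 → 3627; 45+ + 160 → 23139
Population now: 0–14=9265, 15–29=5519, 30–44=3627, 45+=23139
[period 2]
Births: 3627 × 0.495 = 1795
15–29: 9265 × 0.961 = 8904
30–44: 5519 × 0.97 = 5353
45+: 3627 × 0.935 + 23139 × 0.392 = 3391 + 9070 = 12461
Net migration: 0–14 − 140 → 1655; 15–29 + 330 → 9234; 30–44 − 350 → 5003; 45+ + 160 → 12621
Population now: 0–14=1655, 15–29=9234, 30–44=5003, 45+=12621
[period 3]
Births: 5003 × 0.495 = 2476
15–29: 1655 × 0.961 = 1590
30–44: 9234 × 0.97 = 8957
45+: 5003 × 0.935 + 12621 × 0.392 = 4678 + 4947 = 9625
Net migration: 0–14 − 140 → 2336; 15–29 + 330 → 1920; 30–44 − 350 → 8607; 45+ + 160 → 9785
Population now: 0–14=2336, 15–29=1920, 30–44=8607, 45+=9785
[period 4]
Births: 8607 × 0.495 = 4260
15–29: 2336 × 0.961 = 2245
30–44: 1920 × 0.97 = 1862
45+: 8607 × 0.935 + 9785 × 0.392 = 8048 + 3836 = 11884
Net migration: 0–14 − 140 → 4120; 15–29 + 330 → 2575; 30–44 − 350 → 1512; 45+ + 160 → 12044
Population now: 0–14=4120, 15–29=2575, 30–44=1512, 45+=12044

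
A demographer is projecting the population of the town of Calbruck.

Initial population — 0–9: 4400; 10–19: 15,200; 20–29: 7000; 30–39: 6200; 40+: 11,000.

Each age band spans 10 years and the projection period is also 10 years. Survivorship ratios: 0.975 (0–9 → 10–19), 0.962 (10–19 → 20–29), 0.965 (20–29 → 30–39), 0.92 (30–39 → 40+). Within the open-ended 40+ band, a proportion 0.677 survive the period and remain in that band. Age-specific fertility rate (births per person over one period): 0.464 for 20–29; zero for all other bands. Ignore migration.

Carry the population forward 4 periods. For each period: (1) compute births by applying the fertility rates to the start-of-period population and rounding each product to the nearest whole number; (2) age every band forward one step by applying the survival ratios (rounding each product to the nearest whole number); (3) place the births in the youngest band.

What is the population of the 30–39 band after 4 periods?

Period 1.
Births: 7000 × 0.464 = 3248
10–19: 4400 × 0.975 = 4290
20–29: 15200 × 0.962 = 14622
30–39: 7000 × 0.965 = 6755
40+: 6200 × 0.92 + 11000 × 0.677 = 5704 + 7447 = 13151
→ [3248, 4290, 14622, 6755, 13151]
Period 2.
Births: 14622 × 0.464 = 6785
10–19: 3248 × 0.975 = 3167
20–29: 4290 × 0.962 = 4127
30–39: 14622 × 0.965 = 14110
40+: 6755 × 0.92 + 13151 × 0.677 = 6215 + 8903 = 15118
→ [6785, 3167, 4127, 14110, 15118]
Period 3.
Births: 4127 × 0.464 = 1915
10–19: 6785 × 0.975 = 6615
20–29: 3167 × 0.962 = 3047
30–39: 4127 × 0.965 = 3983
40+: 14110 × 0.92 + 15118 × 0.677 = 12981 + 10235 = 23216
→ [1915, 6615, 3047, 3983, 23216]
Period 4.
Births: 3047 × 0.464 = 1414
10–19: 1915 × 0.975 = 1867
20–29: 6615 × 0.962 = 6364
30–39: 3047 × 0.965 = 2940
40+: 3983 × 0.92 + 23216 × 0.677 = 3664 + 15717 = 19381
→ [1414, 1867, 6364, 2940, 19381]

2940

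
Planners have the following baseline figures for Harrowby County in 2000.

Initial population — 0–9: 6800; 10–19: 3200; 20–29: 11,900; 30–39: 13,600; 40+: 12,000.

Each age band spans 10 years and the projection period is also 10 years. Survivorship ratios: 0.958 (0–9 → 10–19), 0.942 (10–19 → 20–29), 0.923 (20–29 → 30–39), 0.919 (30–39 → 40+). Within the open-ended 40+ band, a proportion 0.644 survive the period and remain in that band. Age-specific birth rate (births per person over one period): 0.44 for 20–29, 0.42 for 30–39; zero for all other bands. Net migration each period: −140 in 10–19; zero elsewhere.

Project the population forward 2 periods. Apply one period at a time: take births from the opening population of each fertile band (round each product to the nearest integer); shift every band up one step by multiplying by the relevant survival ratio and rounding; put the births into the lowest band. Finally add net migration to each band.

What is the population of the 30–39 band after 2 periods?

2782

Period 1.
Births: 11900 * 0.44 = 5236 ; 13600 * 0.42 = 5712 → 10948
10–19: 6800 * 0.958 = 6514
20–29: 3200 * 0.942 = 3014
30–39: 11900 * 0.923 = 10984
40+: 13600 * 0.919 + 12000 * 0.644 = 12498 + 7728 = 20226
Net migration: 10–19 − 140 → 6374
Population now: 0–9=10948, 10–19=6374, 20–29=3014, 30–39=10984, 40+=20226
Period 2.
Births: 3014 * 0.44 = 1326 ; 10984 * 0.42 = 4613 → 5939
10–19: 10948 * 0.958 = 10488
20–29: 6374 * 0.942 = 6004
30–39: 3014 * 0.923 = 2782
40+: 10984 * 0.919 + 20226 * 0.644 = 10094 + 13026 = 23120
Net migration: 10–19 − 140 → 10348
Population now: 0–9=5939, 10–19=10348, 20–29=6004, 30–39=2782, 40+=23120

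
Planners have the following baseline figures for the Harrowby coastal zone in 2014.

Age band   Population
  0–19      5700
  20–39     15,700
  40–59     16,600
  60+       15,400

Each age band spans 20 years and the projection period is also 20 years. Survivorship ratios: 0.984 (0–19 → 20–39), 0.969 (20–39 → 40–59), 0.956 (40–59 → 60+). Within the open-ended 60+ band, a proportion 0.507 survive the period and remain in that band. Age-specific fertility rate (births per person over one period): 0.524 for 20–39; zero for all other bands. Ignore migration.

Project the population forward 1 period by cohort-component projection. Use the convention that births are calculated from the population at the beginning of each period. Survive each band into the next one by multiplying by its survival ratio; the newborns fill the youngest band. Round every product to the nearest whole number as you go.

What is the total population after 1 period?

Period 1.
Births: 15700 × 0.524 = 8227
20–39: 5700 × 0.984 = 5609
40–59: 15700 × 0.969 = 15213
60+: 16600 × 0.956 + 15400 × 0.507 = 15870 + 7808 = 23678
Population now: 0–19=8227, 20–39=5609, 40–59=15213, 60+=23678
Total after period 1: 8227 + 5609 + 15213 + 23678 = 52727

52727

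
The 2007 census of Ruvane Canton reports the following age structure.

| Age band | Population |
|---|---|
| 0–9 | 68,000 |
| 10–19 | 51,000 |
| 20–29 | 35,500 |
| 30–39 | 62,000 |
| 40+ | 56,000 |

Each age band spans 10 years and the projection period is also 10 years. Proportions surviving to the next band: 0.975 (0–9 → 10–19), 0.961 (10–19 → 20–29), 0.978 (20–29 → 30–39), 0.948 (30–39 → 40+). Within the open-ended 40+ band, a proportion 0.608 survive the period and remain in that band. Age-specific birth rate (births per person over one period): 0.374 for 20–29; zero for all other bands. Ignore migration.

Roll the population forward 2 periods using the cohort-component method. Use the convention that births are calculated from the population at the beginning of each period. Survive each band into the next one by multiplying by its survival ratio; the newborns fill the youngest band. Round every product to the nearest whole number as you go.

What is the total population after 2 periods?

Let band 1 be 0–9 through band 5 = 40+.
After projecting period 1:
Births: 35500 × 0.374 = 13277
Band 2: 68000 × 0.975 = 66300
Band 3: 51000 × 0.961 = 49011
Band 4: 35500 × 0.978 = 34719
Band 5: 62000 × 0.948 + 56000 × 0.608 = 58776 + 34048 = 92824
→ [13277, 66300, 49011, 34719, 92824]
After projecting period 2:
Births: 49011 × 0.374 = 18330
Band 2: 13277 × 0.975 = 12945
Band 3: 66300 × 0.961 = 63714
Band 4: 49011 × 0.978 = 47933
Band 5: 34719 × 0.948 + 92824 × 0.608 = 32914 + 56437 = 89351
→ [18330, 12945, 63714, 47933, 89351]
Total after period 2: 18330 + 12945 + 63714 + 47933 + 89351 = 232273

232273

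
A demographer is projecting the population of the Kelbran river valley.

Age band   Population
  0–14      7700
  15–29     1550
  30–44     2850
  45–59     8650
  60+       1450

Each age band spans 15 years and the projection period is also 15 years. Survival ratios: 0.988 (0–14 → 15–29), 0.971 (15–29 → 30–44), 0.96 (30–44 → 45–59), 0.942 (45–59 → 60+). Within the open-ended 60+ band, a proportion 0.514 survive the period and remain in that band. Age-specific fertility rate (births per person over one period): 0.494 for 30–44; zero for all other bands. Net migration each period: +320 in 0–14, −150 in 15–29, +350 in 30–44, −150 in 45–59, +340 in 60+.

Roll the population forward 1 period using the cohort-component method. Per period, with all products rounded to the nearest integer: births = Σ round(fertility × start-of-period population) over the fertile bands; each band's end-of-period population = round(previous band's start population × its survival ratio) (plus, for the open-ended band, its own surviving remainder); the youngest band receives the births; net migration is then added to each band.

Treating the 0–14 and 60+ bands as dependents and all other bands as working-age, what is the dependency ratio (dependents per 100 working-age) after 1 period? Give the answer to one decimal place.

(Bands numbered youngest = 1 to oldest = 5.)
Period 1:
Births: 2850 × 0.494 = 1408
Band 2: 7700 × 0.988 = 7608
Band 3: 1550 × 0.971 = 1505
Band 4: 2850 × 0.96 = 2736
Band 5: 8650 × 0.942 + 1450 × 0.514 = 8148 + 745 = 8893
Net migration: Band 1 + 320 → 1728; Band 2 − 150 → 7458; Band 3 + 350 → 1855; Band 4 − 150 → 2586; Band 5 + 340 → 9233
End of period: [1728, 7458, 1855, 2586, 9233]
Dependents (band 0–14 + band 60+) = 1728 + 9233 = 10961; working-age = 11899; ratio = 10961/11899 × 100 = 92.1

92.1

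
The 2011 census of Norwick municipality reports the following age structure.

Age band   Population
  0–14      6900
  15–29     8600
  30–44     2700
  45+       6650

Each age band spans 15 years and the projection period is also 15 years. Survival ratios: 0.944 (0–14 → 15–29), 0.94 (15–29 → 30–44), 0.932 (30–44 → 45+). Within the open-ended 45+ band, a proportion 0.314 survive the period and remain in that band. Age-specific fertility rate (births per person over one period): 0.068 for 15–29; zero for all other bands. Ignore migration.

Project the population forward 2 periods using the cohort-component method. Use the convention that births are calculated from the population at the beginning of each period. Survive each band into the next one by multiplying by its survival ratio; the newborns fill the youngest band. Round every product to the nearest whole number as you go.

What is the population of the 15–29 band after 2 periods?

Numbering the bands 1..4 from youngest to oldest:
Period 1:
Births: 8600 * 0.068 = 585
Band 2: 6900 * 0.944 = 6514
Band 3: 8600 * 0.94 = 8084
Band 4: 2700 * 0.932 + 6650 * 0.314 = 2516 + 2088 = 4604
Giving 585 / 6514 / 8084 / 4604.
Period 2:
Births: 6514 * 0.068 = 443
Band 2: 585 * 0.944 = 552
Band 3: 6514 * 0.94 = 6123
Band 4: 8084 * 0.932 + 4604 * 0.314 = 7534 + 1446 = 8980
Giving 443 / 552 / 6123 / 8980.

552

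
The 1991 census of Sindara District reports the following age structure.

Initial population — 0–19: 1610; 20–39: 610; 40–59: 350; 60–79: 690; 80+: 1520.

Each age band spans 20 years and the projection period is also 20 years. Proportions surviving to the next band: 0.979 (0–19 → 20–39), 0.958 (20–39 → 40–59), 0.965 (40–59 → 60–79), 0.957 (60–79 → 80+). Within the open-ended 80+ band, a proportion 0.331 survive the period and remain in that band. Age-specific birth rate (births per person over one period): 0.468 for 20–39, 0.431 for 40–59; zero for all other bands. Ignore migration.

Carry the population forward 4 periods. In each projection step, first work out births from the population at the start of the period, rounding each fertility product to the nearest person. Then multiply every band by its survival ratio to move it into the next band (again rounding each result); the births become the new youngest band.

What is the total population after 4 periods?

4435

Numbering the bands 1..5 from youngest to oldest:
Period 1:
Births: 610 × 0.468 = 285  |  350 × 0.431 = 151 ⇒ total 436
Band 2: 1610 × 0.979 = 1576
Band 3: 610 × 0.958 = 584
Band 4: 350 × 0.965 = 338
Band 5: 690 × 0.957 + 1520 × 0.331 = 660 + 503 = 1163
Giving 436 / 1576 / 584 / 338 / 1163.
Period 2:
Births: 1576 × 0.468 = 738  |  584 × 0.431 = 252 ⇒ total 990
Band 2: 436 × 0.979 = 427
Band 3: 1576 × 0.958 = 1510
Band 4: 584 × 0.965 = 564
Band 5: 338 × 0.957 + 1163 × 0.331 = 323 + 385 = 708
Giving 990 / 427 / 1510 / 564 / 708.
Period 3:
Births: 427 × 0.468 = 200  |  1510 × 0.431 = 651 ⇒ total 851
Band 2: 990 × 0.979 = 969
Band 3: 427 × 0.958 = 409
Band 4: 1510 × 0.965 = 1457
Band 5: 564 × 0.957 + 708 × 0.331 = 540 + 234 = 774
Giving 851 / 969 / 409 / 1457 / 774.
Period 4:
Births: 969 × 0.468 = 453  |  409 × 0.431 = 176 ⇒ total 629
Band 2: 851 × 0.979 = 833
Band 3: 969 × 0.958 = 928
Band 4: 409 × 0.965 = 395
Band 5: 1457 × 0.957 + 774 × 0.331 = 1394 + 256 = 1650
Giving 629 / 833 / 928 / 395 / 1650.
Total after period 4: 629 + 833 + 928 + 395 + 1650 = 4435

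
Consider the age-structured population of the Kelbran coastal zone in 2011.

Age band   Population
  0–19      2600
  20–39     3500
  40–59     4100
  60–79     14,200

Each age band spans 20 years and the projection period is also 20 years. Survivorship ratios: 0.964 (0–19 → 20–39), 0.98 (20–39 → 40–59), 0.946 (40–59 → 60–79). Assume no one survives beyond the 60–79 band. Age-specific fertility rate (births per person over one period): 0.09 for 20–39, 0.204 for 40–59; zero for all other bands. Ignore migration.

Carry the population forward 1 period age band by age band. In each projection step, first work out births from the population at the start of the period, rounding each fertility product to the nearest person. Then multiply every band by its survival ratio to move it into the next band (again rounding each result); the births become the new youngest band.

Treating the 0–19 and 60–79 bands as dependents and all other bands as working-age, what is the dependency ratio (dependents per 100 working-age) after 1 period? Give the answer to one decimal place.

Call the groups 1 to 4, youngest first.
— Period 1 —
Births: 3500 × 0.09 = 315, 4100 × 0.204 = 836 → 1151
Group 2: 2600 × 0.964 = 2506
Group 3: 3500 × 0.98 = 3430
Group 4: 4100 × 0.946 = 3879
Giving 1151 / 2506 / 3430 / 3879.
Dependents (band 0–19 + band 60–79) = 1151 + 3879 = 5030; working-age = 5936; ratio = 5030/5936 × 100 = 84.7

84.7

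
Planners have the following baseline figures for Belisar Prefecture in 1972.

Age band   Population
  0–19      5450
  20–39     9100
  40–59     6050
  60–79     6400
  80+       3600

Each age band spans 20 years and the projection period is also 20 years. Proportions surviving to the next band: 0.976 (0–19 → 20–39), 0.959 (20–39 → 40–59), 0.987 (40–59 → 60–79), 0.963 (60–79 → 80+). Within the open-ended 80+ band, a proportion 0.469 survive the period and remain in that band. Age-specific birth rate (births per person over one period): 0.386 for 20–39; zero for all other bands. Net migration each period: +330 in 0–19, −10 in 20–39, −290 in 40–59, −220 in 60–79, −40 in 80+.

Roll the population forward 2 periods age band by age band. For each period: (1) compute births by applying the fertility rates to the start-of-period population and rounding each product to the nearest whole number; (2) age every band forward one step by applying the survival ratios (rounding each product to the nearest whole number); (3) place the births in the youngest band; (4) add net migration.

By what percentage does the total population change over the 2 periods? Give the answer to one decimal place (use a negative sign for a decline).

(Bands numbered youngest = 1 to oldest = 5.)
[period 1]
Births: 9100 × 0.386 = 3513
Band 2: 5450 × 0.976 = 5319
Band 3: 9100 × 0.959 = 8727
Band 4: 6050 × 0.987 = 5971
Band 5: 6400 × 0.963 + 3600 × 0.469 = 6163 + 1688 = 7851
Net migration: Band 1 + 330 → 3843; Band 2 − 10 → 5309; Band 3 − 290 → 8437; Band 4 − 220 → 5751; Band 5 − 40 → 7811
End of period: [3843, 5309, 8437, 5751, 7811]
[period 2]
Births: 5309 × 0.386 = 2049
Band 2: 3843 × 0.976 = 3751
Band 3: 5309 × 0.959 = 5091
Band 4: 8437 × 0.987 = 8327
Band 5: 5751 × 0.963 + 7811 × 0.469 = 5538 + 3663 = 9201
Net migration: Band 1 + 330 → 2379; Band 2 − 10 → 3741; Band 3 − 290 → 4801; Band 4 − 220 → 8107; Band 5 − 40 → 9161
End of period: [2379, 3741, 4801, 8107, 9161]
Total: 30600 → 28189; change = -2411; percentage change = -7.9%

-7.9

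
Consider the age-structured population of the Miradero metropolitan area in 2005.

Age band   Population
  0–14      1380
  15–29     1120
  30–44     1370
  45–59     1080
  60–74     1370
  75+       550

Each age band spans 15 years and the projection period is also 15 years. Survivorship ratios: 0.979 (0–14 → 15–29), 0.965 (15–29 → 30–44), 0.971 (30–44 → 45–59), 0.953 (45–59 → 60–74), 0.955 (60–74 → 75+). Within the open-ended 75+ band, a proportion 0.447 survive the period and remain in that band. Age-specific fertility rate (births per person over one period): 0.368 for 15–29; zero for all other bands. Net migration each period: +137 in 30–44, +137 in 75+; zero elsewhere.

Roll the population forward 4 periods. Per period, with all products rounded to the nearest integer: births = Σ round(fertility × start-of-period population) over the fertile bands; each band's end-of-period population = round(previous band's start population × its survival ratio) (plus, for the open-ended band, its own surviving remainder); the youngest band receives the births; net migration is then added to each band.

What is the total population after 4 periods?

[period 1]
Births: 1120 × 0.368 = 412
15–29: 1380 × 0.979 = 1351
30–44: 1120 × 0.965 = 1081
45–59: 1370 × 0.971 = 1330
60–74: 1080 × 0.953 = 1029
75+: 1370 × 0.955 + 550 × 0.447 = 1308 + 246 = 1554
Net migration: 30–44 + 137 → 1218; 75+ + 137 → 1691
End of period: [412, 1351, 1218, 1330, 1029, 1691]
[period 2]
Births: 1351 × 0.368 = 497
15–29: 412 × 0.979 = 403
30–44: 1351 × 0.965 = 1304
45–59: 1218 × 0.971 = 1183
60–74: 1330 × 0.953 = 1267
75+: 1029 × 0.955 + 1691 × 0.447 = 983 + 756 = 1739
Net migration: 30–44 + 137 → 1441; 75+ + 137 → 1876
End of period: [497, 403, 1441, 1183, 1267, 1876]
[period 3]
Births: 403 × 0.368 = 148
15–29: 497 × 0.979 = 487
30–44: 403 × 0.965 = 389
45–59: 1441 × 0.971 = 1399
60–74: 1183 × 0.953 = 1127
75+: 1267 × 0.955 + 1876 × 0.447 = 1210 + 839 = 2049
Net migration: 30–44 + 137 → 526; 75+ + 137 → 2186
End of period: [148, 487, 526, 1399, 1127, 2186]
[period 4]
Births: 487 × 0.368 = 179
15–29: 148 × 0.979 = 145
30–44: 487 × 0.965 = 470
45–59: 526 × 0.971 = 511
60–74: 1399 × 0.953 = 1333
75+: 1127 × 0.955 + 2186 × 0.447 = 1076 + 977 = 2053
Net migration: 30–44 + 137 → 607; 75+ + 137 → 2190
End of period: [179, 145, 607, 511, 1333, 2190]
Total after period 4: 179 + 145 + 607 + 511 + 1333 + 2190 = 4965

4965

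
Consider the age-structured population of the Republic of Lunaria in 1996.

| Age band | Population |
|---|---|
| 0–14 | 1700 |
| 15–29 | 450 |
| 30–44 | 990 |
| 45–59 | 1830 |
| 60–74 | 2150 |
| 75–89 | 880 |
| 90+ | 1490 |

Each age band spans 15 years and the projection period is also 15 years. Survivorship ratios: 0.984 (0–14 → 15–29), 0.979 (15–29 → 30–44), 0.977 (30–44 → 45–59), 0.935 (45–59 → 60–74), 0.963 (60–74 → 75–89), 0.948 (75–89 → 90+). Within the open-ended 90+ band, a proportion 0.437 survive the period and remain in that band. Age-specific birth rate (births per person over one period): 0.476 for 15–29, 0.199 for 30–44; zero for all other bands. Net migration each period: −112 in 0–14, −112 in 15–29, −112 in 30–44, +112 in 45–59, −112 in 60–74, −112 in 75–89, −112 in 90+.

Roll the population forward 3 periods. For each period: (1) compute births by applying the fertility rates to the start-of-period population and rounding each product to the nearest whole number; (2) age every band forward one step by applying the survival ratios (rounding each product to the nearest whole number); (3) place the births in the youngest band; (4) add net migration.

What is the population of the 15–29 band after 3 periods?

573

[period 1]
Births: 450 * 0.476 = 214  |  990 * 0.199 = 197 — total 411
15–29: 1700 * 0.984 = 1673
30–44: 450 * 0.979 = 441
45–59: 990 * 0.977 = 967
60–74: 1830 * 0.935 = 1711
75–89: 2150 * 0.963 = 2070
90+: 880 * 0.948 + 1490 * 0.437 = 834 + 651 = 1485
Net migration: 0–14 − 112 → 299; 15–29 − 112 → 1561; 30–44 − 112 → 329; 45–59 + 112 → 1079; 60–74 − 112 → 1599; 75–89 − 112 → 1958; 90+ − 112 → 1373
End of period: [299, 1561, 329, 1079, 1599, 1958, 1373]
[period 2]
Births: 1561 * 0.476 = 743  |  329 * 0.199 = 65 — total 808
15–29: 299 * 0.984 = 294
30–44: 1561 * 0.979 = 1528
45–59: 329 * 0.977 = 321
60–74: 1079 * 0.935 = 1009
75–89: 1599 * 0.963 = 1540
90+: 1958 * 0.948 + 1373 * 0.437 = 1856 + 600 = 2456
Net migration: 0–14 − 112 → 696; 15–29 − 112 → 182; 30–44 − 112 → 1416; 45–59 + 112 → 433; 60–74 − 112 → 897; 75–89 − 112 → 1428; 90+ − 112 → 2344
End of period: [696, 182, 1416, 433, 897, 1428, 2344]
[period 3]
Births: 182 * 0.476 = 87  |  1416 * 0.199 = 282 — total 369
15–29: 696 * 0.984 = 685
30–44: 182 * 0.979 = 178
45–59: 1416 * 0.977 = 1383
60–74: 433 * 0.935 = 405
75–89: 897 * 0.963 = 864
90+: 1428 * 0.948 + 2344 * 0.437 = 1354 + 1024 = 2378
Net migration: 0–14 − 112 → 257; 15–29 − 112 → 573; 30–44 − 112 → 66; 45–59 + 112 → 1495; 60–74 − 112 → 293; 75–89 − 112 → 752; 90+ − 112 → 2266
End of period: [257, 573, 66, 1495, 293, 752, 2266]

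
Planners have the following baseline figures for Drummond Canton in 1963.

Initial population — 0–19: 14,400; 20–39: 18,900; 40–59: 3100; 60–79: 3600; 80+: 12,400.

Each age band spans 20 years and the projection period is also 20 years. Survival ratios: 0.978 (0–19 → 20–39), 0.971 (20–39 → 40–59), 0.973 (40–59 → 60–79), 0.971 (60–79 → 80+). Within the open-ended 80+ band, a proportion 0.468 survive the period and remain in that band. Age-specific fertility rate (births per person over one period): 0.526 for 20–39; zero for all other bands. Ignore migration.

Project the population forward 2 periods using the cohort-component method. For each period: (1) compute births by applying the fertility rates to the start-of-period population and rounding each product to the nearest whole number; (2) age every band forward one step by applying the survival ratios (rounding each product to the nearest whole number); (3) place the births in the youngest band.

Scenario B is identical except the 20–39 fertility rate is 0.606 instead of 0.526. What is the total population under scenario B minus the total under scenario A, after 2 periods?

Period 1.
Births: 18900 × 0.526 = 9941
20–39: 14400 × 0.978 = 14083
40–59: 18900 × 0.971 = 18352
60–79: 3100 × 0.973 = 3016
80+: 3600 × 0.971 + 12400 × 0.468 = 3496 + 5803 = 9299
Giving 9941 / 14083 / 18352 / 3016 / 9299.
Period 2.
Births: 14083 × 0.526 = 7408
20–39: 9941 × 0.978 = 9722
40–59: 14083 × 0.971 = 13675
60–79: 18352 × 0.973 = 17856
80+: 3016 × 0.971 + 9299 × 0.468 = 2929 + 4352 = 7281
Giving 7408 / 9722 / 13675 / 17856 / 7281.
Scenario A total after 2 periods: 55942
Scenario B projection —
Period 1.
Births: 18900 × 0.606 = 11453
20–39: 14400 × 0.978 = 14083
40–59: 18900 × 0.971 = 18352
60–79: 3100 × 0.973 = 3016
80+: 3600 × 0.971 + 12400 × 0.468 = 3496 + 5803 = 9299
Giving 11453 / 14083 / 18352 / 3016 / 9299.
Period 2.
Births: 14083 × 0.606 = 8534
20–39: 11453 × 0.978 = 11201
40–59: 14083 × 0.971 = 13675
60–79: 18352 × 0.973 = 17856
80+: 3016 × 0.971 + 9299 × 0.468 = 2929 + 4352 = 7281
Giving 8534 / 11201 / 13675 / 17856 / 7281.
Scenario B total after 2 periods: 58547
Difference B − A = 58547 − 55942 = 2605

2605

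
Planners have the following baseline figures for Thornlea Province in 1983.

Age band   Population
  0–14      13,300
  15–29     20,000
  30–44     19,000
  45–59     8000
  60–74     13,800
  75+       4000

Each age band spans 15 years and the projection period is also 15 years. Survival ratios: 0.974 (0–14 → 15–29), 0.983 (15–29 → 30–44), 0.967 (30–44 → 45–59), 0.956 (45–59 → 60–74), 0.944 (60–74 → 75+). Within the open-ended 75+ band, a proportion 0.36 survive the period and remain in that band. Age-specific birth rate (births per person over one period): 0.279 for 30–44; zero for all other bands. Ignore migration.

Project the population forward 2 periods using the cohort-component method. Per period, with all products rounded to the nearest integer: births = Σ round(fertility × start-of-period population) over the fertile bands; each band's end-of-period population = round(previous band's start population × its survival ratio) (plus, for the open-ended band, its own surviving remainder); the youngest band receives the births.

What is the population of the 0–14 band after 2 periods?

5485

(Bands numbered youngest = 1 to oldest = 6.)
Period 1.
Births: 19000 × 0.279 = 5301
Band 2: 13300 × 0.974 = 12954
Band 3: 20000 × 0.983 = 19660
Band 4: 19000 × 0.967 = 18373
Band 5: 8000 × 0.956 = 7648
Band 6: 13800 × 0.944 + 4000 × 0.36 = 13027 + 1440 = 14467
→ [5301, 12954, 19660, 18373, 7648, 14467]
Period 2.
Births: 19660 × 0.279 = 5485
Band 2: 5301 × 0.974 = 5163
Band 3: 12954 × 0.983 = 12734
Band 4: 19660 × 0.967 = 19011
Band 5: 18373 × 0.956 = 17565
Band 6: 7648 × 0.944 + 14467 × 0.36 = 7220 + 5208 = 12428
→ [5485, 5163, 12734, 19011, 17565, 12428]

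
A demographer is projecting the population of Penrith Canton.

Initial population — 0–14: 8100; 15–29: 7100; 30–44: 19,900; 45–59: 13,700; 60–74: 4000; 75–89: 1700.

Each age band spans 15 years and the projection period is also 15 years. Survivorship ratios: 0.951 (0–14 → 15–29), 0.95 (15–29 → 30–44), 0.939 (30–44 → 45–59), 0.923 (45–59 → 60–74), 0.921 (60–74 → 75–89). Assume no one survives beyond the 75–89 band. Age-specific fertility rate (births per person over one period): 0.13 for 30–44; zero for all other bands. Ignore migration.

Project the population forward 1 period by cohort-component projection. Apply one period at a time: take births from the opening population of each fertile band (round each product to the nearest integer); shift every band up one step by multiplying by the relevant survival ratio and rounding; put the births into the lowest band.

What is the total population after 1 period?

Let band 1 be 0–14 through band 6 = 75–89.
Period 1.
Births: 19900 × 0.13 = 2587
Band 2: 8100 × 0.951 = 7703
Band 3: 7100 × 0.95 = 6745
Band 4: 19900 × 0.939 = 18686
Band 5: 13700 × 0.923 = 12645
Band 6: 4000 × 0.921 = 3684
→ [2587, 7703, 6745, 18686, 12645, 3684]
Total after period 1: 2587 + 7703 + 6745 + 18686 + 12645 + 3684 = 52050

52050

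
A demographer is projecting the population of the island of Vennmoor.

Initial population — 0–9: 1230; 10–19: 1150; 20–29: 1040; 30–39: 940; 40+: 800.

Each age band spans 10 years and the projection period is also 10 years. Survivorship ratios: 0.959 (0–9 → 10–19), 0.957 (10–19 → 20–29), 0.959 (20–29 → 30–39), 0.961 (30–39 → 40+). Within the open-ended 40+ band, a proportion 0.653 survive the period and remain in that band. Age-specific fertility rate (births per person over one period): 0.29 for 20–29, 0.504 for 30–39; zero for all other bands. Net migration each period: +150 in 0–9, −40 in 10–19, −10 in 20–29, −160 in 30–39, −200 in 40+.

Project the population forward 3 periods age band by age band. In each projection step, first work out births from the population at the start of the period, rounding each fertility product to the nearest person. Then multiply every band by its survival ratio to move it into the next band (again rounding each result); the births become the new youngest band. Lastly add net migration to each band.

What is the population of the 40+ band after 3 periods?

1568

Let group 1 be 0–9 through group 5 = 40+.
Period 1:
Births: 1040 * 0.29 = 302, 940 * 0.504 = 474 → total 776
Group 2: 1230 * 0.959 = 1180
Group 3: 1150 * 0.957 = 1101
Group 4: 1040 * 0.959 = 997
Group 5: 940 * 0.961 + 800 * 0.653 = 903 + 522 = 1425
Net migration: Group 1 + 150 → 926; Group 2 − 40 → 1140; Group 3 − 10 → 1091; Group 4 − 160 → 837; Group 5 − 200 → 1225
Giving 926 / 1140 / 1091 / 837 / 1225.
Period 2:
Births: 1091 * 0.29 = 316, 837 * 0.504 = 422 → total 738
Group 2: 926 * 0.959 = 888
Group 3: 1140 * 0.957 = 1091
Group 4: 1091 * 0.959 = 1046
Group 5: 837 * 0.961 + 1225 * 0.653 = 804 + 800 = 1604
Net migration: Group 1 + 150 → 888; Group 2 − 40 → 848; Group 3 − 10 → 1081; Group 4 − 160 → 886; Group 5 − 200 → 1404
Giving 888 / 848 / 1081 / 886 / 1404.
Period 3:
Births: 1081 * 0.29 = 313, 886 * 0.504 = 447 → total 760
Group 2: 888 * 0.959 = 852
Group 3: 848 * 0.957 = 812
Group 4: 1081 * 0.959 = 1037
Group 5: 886 * 0.961 + 1404 * 0.653 = 851 + 917 = 1768
Net migration: Group 1 + 150 → 910; Group 2 − 40 → 812; Group 3 − 10 → 802; Group 4 − 160 → 877; Group 5 − 200 → 1568
Giving 910 / 812 / 802 / 877 / 1568.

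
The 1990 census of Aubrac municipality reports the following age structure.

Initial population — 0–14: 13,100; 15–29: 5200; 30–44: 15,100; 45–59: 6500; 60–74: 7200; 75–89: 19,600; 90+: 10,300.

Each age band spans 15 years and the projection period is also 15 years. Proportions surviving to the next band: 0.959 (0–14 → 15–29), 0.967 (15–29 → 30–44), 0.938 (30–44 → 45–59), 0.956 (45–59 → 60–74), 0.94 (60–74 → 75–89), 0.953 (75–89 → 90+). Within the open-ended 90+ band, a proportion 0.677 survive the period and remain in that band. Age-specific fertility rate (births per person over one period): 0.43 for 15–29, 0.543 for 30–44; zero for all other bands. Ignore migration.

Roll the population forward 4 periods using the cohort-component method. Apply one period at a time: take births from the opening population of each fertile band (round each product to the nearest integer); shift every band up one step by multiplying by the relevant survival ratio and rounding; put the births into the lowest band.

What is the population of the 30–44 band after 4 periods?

7542

Period 1:
Births: 5200 × 0.43 = 2236 ; 15100 × 0.543 = 8199 — total 10435
15–29: 13100 × 0.959 = 12563
30–44: 5200 × 0.967 = 5028
45–59: 15100 × 0.938 = 14164
60–74: 6500 × 0.956 = 6214
75–89: 7200 × 0.94 = 6768
90+: 19600 × 0.953 + 10300 × 0.677 = 18679 + 6973 = 25652
Population now: 0–14=10435, 15–29=12563, 30–44=5028, 45–59=14164, 60–74=6214, 75–89=6768, 90+=25652
Period 2:
Births: 12563 × 0.43 = 5402 ; 5028 × 0.543 = 2730 — total 8132
15–29: 10435 × 0.959 = 10007
30–44: 12563 × 0.967 = 12148
45–59: 5028 × 0.938 = 4716
60–74: 14164 × 0.956 = 13541
75–89: 6214 × 0.94 = 5841
90+: 6768 × 0.953 + 25652 × 0.677 = 6450 + 17366 = 23816
Population now: 0–14=8132, 15–29=10007, 30–44=12148, 45–59=4716, 60–74=13541, 75–89=5841, 90+=23816
Period 3:
Births: 10007 × 0.43 = 4303 ; 12148 × 0.543 = 6596 — total 10899
15–29: 8132 × 0.959 = 7799
30–44: 10007 × 0.967 = 9677
45–59: 12148 × 0.938 = 11395
60–74: 4716 × 0.956 = 4508
75–89: 13541 × 0.94 = 12729
90+: 5841 × 0.953 + 23816 × 0.677 = 5566 + 16123 = 21689
Population now: 0–14=10899, 15–29=7799, 30–44=9677, 45–59=11395, 60–74=4508, 75–89=12729, 90+=21689
Period 4:
Births: 7799 × 0.43 = 3354 ; 9677 × 0.543 = 5255 — total 8609
15–29: 10899 × 0.959 = 10452
30–44: 7799 × 0.967 = 7542
45–59: 9677 × 0.938 = 9077
60–74: 11395 × 0.956 = 10894
75–89: 4508 × 0.94 = 4238
90+: 12729 × 0.953 + 21689 × 0.677 = 12131 + 14683 = 26814
Population now: 0–14=8609, 15–29=10452, 30–44=7542, 45–59=9077, 60–74=10894, 75–89=4238, 90+=26814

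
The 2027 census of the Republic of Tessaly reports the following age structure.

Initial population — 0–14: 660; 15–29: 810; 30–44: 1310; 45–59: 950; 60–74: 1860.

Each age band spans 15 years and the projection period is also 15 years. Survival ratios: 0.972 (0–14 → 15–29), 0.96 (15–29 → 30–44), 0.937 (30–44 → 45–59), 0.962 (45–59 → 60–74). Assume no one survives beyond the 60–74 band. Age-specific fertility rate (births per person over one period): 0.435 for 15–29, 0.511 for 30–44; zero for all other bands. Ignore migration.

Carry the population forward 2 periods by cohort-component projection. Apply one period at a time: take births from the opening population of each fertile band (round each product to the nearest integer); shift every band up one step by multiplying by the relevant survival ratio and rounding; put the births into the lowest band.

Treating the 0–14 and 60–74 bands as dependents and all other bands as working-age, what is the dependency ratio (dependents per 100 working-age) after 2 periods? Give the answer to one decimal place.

79.5

Call the bands 1 to 5, youngest first.
— Period 1 —
Births: 810 × 0.435 = 352  |  1310 × 0.511 = 669 — total 1021
Band 2: 660 × 0.972 = 642
Band 3: 810 × 0.96 = 778
Band 4: 1310 × 0.937 = 1227
Band 5: 950 × 0.962 = 914
Giving 1021 / 642 / 778 / 1227 / 914.
— Period 2 —
Births: 642 × 0.435 = 279  |  778 × 0.511 = 398 — total 677
Band 2: 1021 × 0.972 = 992
Band 3: 642 × 0.96 = 616
Band 4: 778 × 0.937 = 729
Band 5: 1227 × 0.962 = 1180
Giving 677 / 992 / 616 / 729 / 1180.
Dependents (band 0–14 + band 60–74) = 677 + 1180 = 1857; working-age = 2337; ratio = 1857/2337 × 100 = 79.5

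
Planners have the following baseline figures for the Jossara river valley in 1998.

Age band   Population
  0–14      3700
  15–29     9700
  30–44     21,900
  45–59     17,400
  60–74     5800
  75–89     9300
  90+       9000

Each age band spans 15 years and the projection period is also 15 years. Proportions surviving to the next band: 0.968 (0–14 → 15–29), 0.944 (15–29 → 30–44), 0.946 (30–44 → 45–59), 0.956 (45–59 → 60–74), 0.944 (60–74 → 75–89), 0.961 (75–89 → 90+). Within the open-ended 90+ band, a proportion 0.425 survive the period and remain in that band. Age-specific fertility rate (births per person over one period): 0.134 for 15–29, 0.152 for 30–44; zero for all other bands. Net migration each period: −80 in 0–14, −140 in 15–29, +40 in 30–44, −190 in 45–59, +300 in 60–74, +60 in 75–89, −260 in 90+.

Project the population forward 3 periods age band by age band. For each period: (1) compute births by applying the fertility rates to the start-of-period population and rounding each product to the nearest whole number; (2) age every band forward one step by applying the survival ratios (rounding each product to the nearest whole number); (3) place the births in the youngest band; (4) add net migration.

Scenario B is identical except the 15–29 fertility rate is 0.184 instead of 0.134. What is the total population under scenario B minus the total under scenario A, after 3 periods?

911

Let band 1 be 0–14 through band 7 = 90+.
After projecting period 1:
Births: 9700 × 0.134 = 1300  |  21900 × 0.152 = 3329 → 4629
Band 2: 3700 × 0.968 = 3582
Band 3: 9700 × 0.944 = 9157
Band 4: 21900 × 0.946 = 20717
Band 5: 17400 × 0.956 = 16634
Band 6: 5800 × 0.944 = 5475
Band 7: 9300 × 0.961 + 9000 × 0.425 = 8937 + 3825 = 12762
Net migration: Band 1 − 80 → 4549; Band 2 − 140 → 3442; Band 3 + 40 → 9197; Band 4 − 190 → 20527; Band 5 + 300 → 16934; Band 6 + 60 → 5535; Band 7 − 260 → 12502
Giving 4549 / 3442 / 9197 / 20527 / 16934 / 5535 / 12502.
After projecting period 2:
Births: 3442 × 0.134 = 461  |  9197 × 0.152 = 1398 → 1859
Band 2: 4549 × 0.968 = 4403
Band 3: 3442 × 0.944 = 3249
Band 4: 9197 × 0.946 = 8700
Band 5: 20527 × 0.956 = 19624
Band 6: 16934 × 0.944 = 15986
Band 7: 5535 × 0.961 + 12502 × 0.425 = 5319 + 5313 = 10632
Net migration: Band 1 − 80 → 1779; Band 2 − 140 → 4263; Band 3 + 40 → 3289; Band 4 − 190 → 8510; Band 5 + 300 → 19924; Band 6 + 60 → 16046; Band 7 − 260 → 10372
Giving 1779 / 4263 / 3289 / 8510 / 19924 / 16046 / 10372.
After projecting period 3:
Births: 4263 × 0.134 = 571  |  3289 × 0.152 = 500 → 1071
Band 2: 1779 × 0.968 = 1722
Band 3: 4263 × 0.944 = 4024
Band 4: 3289 × 0.946 = 3111
Band 5: 8510 × 0.956 = 8136
Band 6: 19924 × 0.944 = 18808
Band 7: 16046 × 0.961 + 10372 × 0.425 = 15420 + 4408 = 19828
Net migration: Band 1 − 80 → 991; Band 2 − 140 → 1582; Band 3 + 40 → 4064; Band 4 − 190 → 2921; Band 5 + 300 → 8436; Band 6 + 60 → 18868; Band 7 − 260 → 19568
Giving 991 / 1582 / 4064 / 2921 / 8436 / 18868 / 19568.
Scenario A total after 3 periods: 56430
Scenario B projection —
After projecting period 1:
Births: 9700 × 0.184 = 1785  |  21900 × 0.152 = 3329 → 5114
Band 2: 3700 × 0.968 = 3582
Band 3: 9700 × 0.944 = 9157
Band 4: 21900 × 0.946 = 20717
Band 5: 17400 × 0.956 = 16634
Band 6: 5800 × 0.944 = 5475
Band 7: 9300 × 0.961 + 9000 × 0.425 = 8937 + 3825 = 12762
Net migration: Band 1 − 80 → 5034; Band 2 − 140 → 3442; Band 3 + 40 → 9197; Band 4 − 190 → 20527; Band 5 + 300 → 16934; Band 6 + 60 → 5535; Band 7 − 260 → 12502
Giving 5034 / 3442 / 9197 / 20527 / 16934 / 5535 / 12502.
After projecting period 2:
Births: 3442 × 0.184 = 633  |  9197 × 0.152 = 1398 → 2031
Band 2: 5034 × 0.968 = 4873
Band 3: 3442 × 0.944 = 3249
Band 4: 9197 × 0.946 = 8700
Band 5: 20527 × 0.956 = 19624
Band 6: 16934 × 0.944 = 15986
Band 7: 5535 × 0.961 + 12502 × 0.425 = 5319 + 5313 = 10632
Net migration: Band 1 − 80 → 1951; Band 2 − 140 → 4733; Band 3 + 40 → 3289; Band 4 − 190 → 8510; Band 5 + 300 → 19924; Band 6 + 60 → 16046; Band 7 − 260 → 10372
Giving 1951 / 4733 / 3289 / 8510 / 19924 / 16046 / 10372.
After projecting period 3:
Births: 4733 × 0.184 = 871  |  3289 × 0.152 = 500 → 1371
Band 2: 1951 × 0.968 = 1889
Band 3: 4733 × 0.944 = 4468
Band 4: 3289 × 0.946 = 3111
Band 5: 8510 × 0.956 = 8136
Band 6: 19924 × 0.944 = 18808
Band 7: 16046 × 0.961 + 10372 × 0.425 = 15420 + 4408 = 19828
Net migration: Band 1 − 80 → 1291; Band 2 − 140 → 1749; Band 3 + 40 → 4508; Band 4 − 190 → 2921; Band 5 + 300 → 8436; Band 6 + 60 → 18868; Band 7 − 260 → 19568
Giving 1291 / 1749 / 4508 / 2921 / 8436 / 18868 / 19568.
Scenario B total after 3 periods: 57341
Difference B − A = 57341 − 56430 = 911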